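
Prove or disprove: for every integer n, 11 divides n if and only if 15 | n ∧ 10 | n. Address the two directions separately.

[⇒] This fails: take n = 11. Certainly 11 ∣ 11, but 15 ∤ 11.

[⇐] This fails: take n = 30. Both 15 ∣ 30 and 10 ∣ 30, yet 30 is not a multiple of 11 (since 30 = 2·11 + 8), so 11 ∤ 30.

Both directions fail.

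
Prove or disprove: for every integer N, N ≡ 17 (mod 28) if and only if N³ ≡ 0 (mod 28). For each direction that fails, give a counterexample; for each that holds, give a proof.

Neither direction holds.

(→) This fails: take N = 17. Then 17 ≡ 17 (mod 28), but 17³ = 4913 ≡ 13 (mod 28), not 0.

(←) This fails: take N = 0. Then 0³ = 0 ≡ 0 (mod 28), yet 0 ≡ 0 (mod 28), not 17.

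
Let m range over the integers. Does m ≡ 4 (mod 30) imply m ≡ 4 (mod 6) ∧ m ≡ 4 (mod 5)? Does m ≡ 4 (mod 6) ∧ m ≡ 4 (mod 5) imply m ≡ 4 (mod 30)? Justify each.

Both implications hold.

(⇒) Suppose m ≡ 4 (mod 30); write m = 30j + 4. Since 6 ∣ 30, reducing mod 6 gives m ≡ 4 (mod 6); since 5 ∣ 30, reducing mod 5 gives m ≡ 4 (mod 5).

(⇐) Conversely, if m ≡ 4 (mod 6) and m ≡ 4 (mod 5), then by the Chinese remainder theorem m ≡ 4 (mod 30). This is exactly m ≡ 4 (mod 30).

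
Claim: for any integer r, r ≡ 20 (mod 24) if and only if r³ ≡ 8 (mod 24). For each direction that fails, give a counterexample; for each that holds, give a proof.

(⇒) holds; (⇐) fails.

(⟹) Suppose r ≡ 20 (mod 24). Write r = 24j + 20. Then (24j + 20)³ = 13824j³ + 34560j² + 28800j + 8000 = 24(576j³ + 1440j² + 1200j + 333) + 8, so r³ ≡ 8 (mod 24).

(⟸) This fails: take r = 2. Then 2³ = 8 ≡ 8 (mod 24), yet 2 ≡ 2 (mod 24), not 20.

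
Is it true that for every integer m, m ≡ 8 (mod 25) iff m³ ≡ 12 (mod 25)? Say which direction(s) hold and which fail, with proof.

(⇒) Suppose m ≡ 8 (mod 25). Write m = 25j + 8. Then (25j + 8)³ = 15625j³ + 15000j² + 4800j + 512 = 25(625j³ + 600j² + 192j + 20) + 12, so m³ ≡ 12 (mod 25).

(⇐) Conversely, suppose m³ ≡ 12 (mod 25). The only residue r in {0, …, 24} with r³ ≡ 12 (mod 25) is r = 8, so m ≡ 8 (mod 25).

Both directions hold; the statement is true.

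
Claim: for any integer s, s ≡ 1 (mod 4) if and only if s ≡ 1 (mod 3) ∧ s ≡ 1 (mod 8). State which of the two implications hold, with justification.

The forward direction fails; the converse holds.

(→) This fails: s = 5 gives 5 ≡ 1 (mod 4) but 5 ≡ 2 (mod 3), so the conjunction on the right does not hold.

(←) Conversely, if s ≡ 1 (mod 3) and s ≡ 1 (mod 8), then by the Chinese remainder theorem s ≡ 1 (mod 24). Since 1 ≡ 1 (mod 4) and 4 ∣ 24, we get s ≡ 1 (mod 4).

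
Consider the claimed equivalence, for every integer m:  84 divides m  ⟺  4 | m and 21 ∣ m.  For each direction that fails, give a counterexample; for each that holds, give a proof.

Forward direction. If 84 ∣ m, write m = 84q. Since 84 = 21·4, m = 4·(21q), so 4 ∣ m; and since 84 = 4·21, m = 21·(4q), so 21 ∣ m.

Converse. Suppose 4 ∣ m and 21 ∣ m. Any common multiple of 4 and 21 is a multiple of their lcm; here gcd(4, 21) = 1, so lcm(4, 21) = 4·21 = 84, so 84 ∣ m.

Both directions hold; the statement is true.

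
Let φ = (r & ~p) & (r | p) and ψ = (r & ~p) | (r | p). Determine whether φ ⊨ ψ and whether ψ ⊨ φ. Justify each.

(→) Assume the antecedent. If p is true, the antecedent cannot hold. If p is false, the antecedent forces (p = F, r = T), and (r & ~p) | (r | p) holds there. Either way (r & ~p) | (r | p) holds.

(←) This fails. Under p = T, r = F, the left side is false but the right side is true.

(⇒) holds; (⇐) fails.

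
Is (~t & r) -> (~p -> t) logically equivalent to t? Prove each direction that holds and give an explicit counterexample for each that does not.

(⇒) This fails. Under r = F, p = F, t = F, the left side is true but the right side is false.

(⇐) Assume the antecedent. If r is true, the antecedent forces (r = T, p = F, t = T) or (r = T, p = T, t = T), and (~t & r) -> (~p -> t) holds there. If r is false, (~t & r) -> (~p -> t) reduces to true regardless of the other variables. Either way (~t & r) -> (~p -> t) holds.

Not equivalent: only (⇐) holds.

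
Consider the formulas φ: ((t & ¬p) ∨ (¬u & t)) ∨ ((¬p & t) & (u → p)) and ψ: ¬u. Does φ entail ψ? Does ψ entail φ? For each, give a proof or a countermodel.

Neither direction holds.

(⟹) This fails. Under t = T, p = F, u = T, the left side is true but the right side is false.

(⟸) This fails. Under t = F, p = F, u = F, the left side is false but the right side is true.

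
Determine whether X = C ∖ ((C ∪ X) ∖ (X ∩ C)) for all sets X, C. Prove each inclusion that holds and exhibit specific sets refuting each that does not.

Only the reverse inclusion holds.

Reverse inclusion. Let x ∈ C ∖ ((C ∪ X) ∖ (X ∩ C)). Then x ∈ X ∩ C, from which x ∈ X.

Forward inclusion. This inclusion fails. Take X = {1}, C = ∅; then 1 ∈ X but 1 ∉ C ∖ ((C ∪ X) ∖ (X ∩ C)).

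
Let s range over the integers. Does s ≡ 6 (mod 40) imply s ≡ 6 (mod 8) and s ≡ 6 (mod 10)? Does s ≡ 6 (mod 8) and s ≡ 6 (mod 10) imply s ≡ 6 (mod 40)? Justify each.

(⇒) Suppose s ≡ 6 (mod 40); write s = 40j + 6. Since 8 ∣ 40, reducing mod 8 gives s ≡ 6 (mod 8); since 10 ∣ 40, reducing mod 10 gives s ≡ 6 (mod 10).

(⇐) Conversely, if s ≡ 6 (mod 8) and s ≡ 6 (mod 10), then by the Chinese remainder theorem s ≡ 6 (mod 40). This is exactly s ≡ 6 (mod 40).

Both directions hold.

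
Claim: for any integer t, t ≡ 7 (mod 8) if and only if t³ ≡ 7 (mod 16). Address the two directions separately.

Not equivalent: only (⇐) holds.

(⟹) This fails: take t = 15. Then 15 ≡ 7 (mod 8), but 15³ = 3375 ≡ 15 (mod 16), not 7.

(⟸) Conversely, the residues r modulo 16 with r³ ≡ 7 (mod 16) are exactly {7}, and each is ≡ 7 (mod 8).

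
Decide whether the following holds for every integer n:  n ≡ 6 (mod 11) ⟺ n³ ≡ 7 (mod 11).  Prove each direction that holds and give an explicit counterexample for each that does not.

Forward direction. Suppose n ≡ 6 (mod 11). Write n = 11j + 6. Then (11j + 6)³ = 1331j³ + 2178j² + 1188j + 216 = 11(121j³ + 198j² + 108j + 19) + 7, so n³ ≡ 7 (mod 11).

Converse. Suppose n³ ≡ 7 (mod 11). The only residue r in {0, …, 10} with r³ ≡ 7 (mod 11) is r = 6, so n ≡ 6 (mod 11).

Both directions hold.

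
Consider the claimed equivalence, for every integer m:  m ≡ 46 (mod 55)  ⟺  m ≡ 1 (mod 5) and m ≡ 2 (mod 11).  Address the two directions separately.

(←) If m ≡ 1 (mod 5) and m ≡ 2 (mod 11), then by the Chinese remainder theorem m ≡ 46 (mod 55). This is exactly m ≡ 46 (mod 55).

(→) Suppose m ≡ 46 (mod 55); write m = 55j + 46. Since 5 ∣ 55, reducing mod 5 gives m ≡ 46 ≡ 1 (mod 5); since 11 ∣ 55, reducing mod 11 gives m ≡ 46 ≡ 2 (mod 11).

Both directions hold.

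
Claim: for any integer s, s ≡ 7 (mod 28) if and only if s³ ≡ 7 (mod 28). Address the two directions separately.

Both directions hold.

Converse. Suppose s³ ≡ 7 (mod 28). The only residue r in {0, …, 27} with r³ ≡ 7 (mod 28) is r = 7, so s ≡ 7 (mod 28).

Forward direction. Suppose s ≡ 7 (mod 28). Write s = 28j + 7. Then (28j + 7)³ = 21952j³ + 16464j² + 4116j + 343 = 28(784j³ + 588j² + 147j + 12) + 7, so s³ ≡ 7 (mod 28).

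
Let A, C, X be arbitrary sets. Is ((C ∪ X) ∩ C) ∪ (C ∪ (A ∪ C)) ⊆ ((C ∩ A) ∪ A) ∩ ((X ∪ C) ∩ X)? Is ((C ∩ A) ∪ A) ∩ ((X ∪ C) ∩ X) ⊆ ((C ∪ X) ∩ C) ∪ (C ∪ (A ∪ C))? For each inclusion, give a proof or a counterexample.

(⟹) This inclusion fails. Take A = {1}, C = ∅, X = ∅; then 1 ∈ ((C ∪ X) ∩ C) ∪ (C ∪ (A ∪ C)) but 1 ∉ ((C ∩ A) ∪ A) ∩ ((X ∪ C) ∩ X).

(⟸) Let x ∈ ((C ∩ A) ∪ A) ∩ ((X ∪ C) ∩ X). Then either x ∈ A ∩ X and x ∉ C; or x ∈ A ∩ C ∩ X. In each case x ∈ ((C ∪ X) ∩ C) ∪ (C ∪ (A ∪ C)), so ((C ∩ A) ∪ A) ∩ ((X ∪ C) ∩ X) ⊆ ((C ∪ X) ∩ C) ∪ (C ∪ (A ∪ C)).

The sets are not equal: only the reverse inclusion holds.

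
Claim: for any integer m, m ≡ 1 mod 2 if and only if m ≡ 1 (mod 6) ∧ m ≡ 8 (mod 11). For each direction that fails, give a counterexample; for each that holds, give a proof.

(⟹) This fails: m = 1 gives 1 ≡ 1 (mod 2) but 1 ≡ 1 (mod 11), so the conjunction on the right does not hold.

(⟸) Conversely, if m ≡ 1 (mod 6) and m ≡ 8 (mod 11), then by the Chinese remainder theorem m ≡ 19 (mod 66). Since 19 ≡ 1 (mod 2) and 2 ∣ 66, we get m ≡ 1 (mod 2).

Not equivalent: only (⇐) holds.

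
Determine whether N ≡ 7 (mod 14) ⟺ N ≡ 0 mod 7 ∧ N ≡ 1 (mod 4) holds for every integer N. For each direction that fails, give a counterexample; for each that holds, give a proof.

(→) This fails: N = 7 gives 7 ≡ 7 (mod 14) but 7 ≡ 3 (mod 4), so the conjunction on the right does not hold.

(←) Conversely, if N ≡ 0 (mod 7) and N ≡ 1 (mod 4), then by the Chinese remainder theorem N ≡ 21 (mod 28). Since 21 ≡ 7 (mod 14) and 14 ∣ 28, we get N ≡ 7 (mod 14).

(⇒) fails; (⇐) holds.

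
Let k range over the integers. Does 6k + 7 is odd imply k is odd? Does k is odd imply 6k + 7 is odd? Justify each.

Not equivalent: only (⇐) holds.

(⇒) This fails: take k = 0. Then 6k + 7 = 7, which is odd, yet k = 0 is even, not odd.

(⇐) Suppose k is odd. Since 6 is even, 6k is even for every k, so 6k + 7 has the same parity as 7, which is odd. Hence 6k + 7 is odd.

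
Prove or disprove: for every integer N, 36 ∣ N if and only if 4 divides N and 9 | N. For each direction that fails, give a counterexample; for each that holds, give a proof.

Both implications hold.

(⟹) If 36 ∣ N, write N = 36q. Since 36 = 9·4, N = 4·(9q), so 4 ∣ N; and since 36 = 4·9, N = 9·(4q), so 9 ∣ N.

(⟸) Suppose 4 ∣ N and 9 ∣ N. Any common multiple of 4 and 9 is a multiple of their lcm; here gcd(4, 9) = 1, so lcm(4, 9) = 4·9 = 36, so 36 ∣ N.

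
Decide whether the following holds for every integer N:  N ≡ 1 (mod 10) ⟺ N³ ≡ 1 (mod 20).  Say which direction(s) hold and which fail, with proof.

The forward direction fails; the converse holds.

[⇒] This fails: take N = 11. Then 11 ≡ 1 (mod 10), but 11³ = 1331 ≡ 11 (mod 20), not 1.

[⇐] Conversely, the residues r modulo 20 with r³ ≡ 1 (mod 20) are exactly {1}, and each is ≡ 1 (mod 10).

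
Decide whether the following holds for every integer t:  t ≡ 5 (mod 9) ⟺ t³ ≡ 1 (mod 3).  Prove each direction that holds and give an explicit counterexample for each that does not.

Forward direction. This fails: take t = 5. Then 5 ≡ 5 (mod 9), but 5³ = 125 ≡ 2 (mod 3), not 1.

Converse. This fails: take t = 1. Then 1³ = 1 ≡ 1 (mod 3), yet 1 ≡ 1 (mod 9), not 5.

Both directions fail.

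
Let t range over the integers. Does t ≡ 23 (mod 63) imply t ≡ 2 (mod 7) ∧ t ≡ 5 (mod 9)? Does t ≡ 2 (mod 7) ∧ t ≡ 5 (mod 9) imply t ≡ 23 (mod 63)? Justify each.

Both implications hold.

(←) If t ≡ 2 (mod 7) and t ≡ 5 (mod 9), then by the Chinese remainder theorem t ≡ 23 (mod 63). This is exactly t ≡ 23 (mod 63).

(→) Suppose t ≡ 23 (mod 63); write t = 63j + 23. Since 7 ∣ 63, reducing mod 7 gives t ≡ 23 ≡ 2 (mod 7); since 9 ∣ 63, reducing mod 9 gives t ≡ 23 ≡ 5 (mod 9).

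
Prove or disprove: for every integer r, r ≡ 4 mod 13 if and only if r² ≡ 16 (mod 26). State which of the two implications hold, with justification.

Neither direction holds.

[⇒] This fails: take r = 17. Then 17 ≡ 4 (mod 13), but 17² = 289 ≡ 3 (mod 26), not 16.

[⇐] This fails: take r = 22. Then 22² = 484 ≡ 16 (mod 26), yet 22 ≡ 9 (mod 13), not 4.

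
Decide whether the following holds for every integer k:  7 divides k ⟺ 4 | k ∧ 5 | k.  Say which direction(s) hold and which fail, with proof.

Forward direction. This fails: take k = 7. Certainly 7 ∣ 7, but 4 ∤ 7.

Converse. This fails: take k = 20. Both 4 ∣ 20 and 5 ∣ 20, yet 20 is not a multiple of 7 (since 20 = 2·7 + 6), so 7 ∤ 20.

Both directions fail.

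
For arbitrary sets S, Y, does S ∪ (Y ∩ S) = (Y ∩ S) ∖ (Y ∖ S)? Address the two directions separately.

Forward inclusion. This inclusion fails. Take S = {1}, Y = ∅; then 1 ∈ S ∪ (Y ∩ S) but 1 ∉ (Y ∩ S) ∖ (Y ∖ S).

Reverse inclusion. Let x ∈ (Y ∩ S) ∖ (Y ∖ S). Then x ∈ S ∩ Y, from which x ∈ S ∪ (Y ∩ S).

Only the reverse inclusion holds.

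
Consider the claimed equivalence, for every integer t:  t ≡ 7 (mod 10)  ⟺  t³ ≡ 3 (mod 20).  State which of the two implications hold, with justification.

Only the converse holds.

(→) This fails: take t = 17. Then 17 ≡ 7 (mod 10), but 17³ = 4913 ≡ 13 (mod 20), not 3.

(←) Conversely, the residues r modulo 20 with r³ ≡ 3 (mod 20) are exactly {7}, and each is ≡ 7 (mod 10).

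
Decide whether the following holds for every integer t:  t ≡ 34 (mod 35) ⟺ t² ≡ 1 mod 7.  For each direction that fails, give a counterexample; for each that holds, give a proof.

(⟹) Suppose t ≡ 34 (mod 35). Then t² ≡ 34² = 1156 (mod 35), and since 7 ∣ 35, also t² ≡ 1 (mod 7).

(⟸) This fails: take t = 1. Then 1² = 1 ≡ 1 (mod 7), yet 1 ≡ 1 (mod 35), not 34.

Not equivalent: only (⇒) holds.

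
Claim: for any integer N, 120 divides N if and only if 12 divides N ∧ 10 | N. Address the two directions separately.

[⇒] If 120 ∣ N, write N = 120q. Since 120 = 10·12, N = 12·(10q), so 12 ∣ N; and since 120 = 12·10, N = 10·(12q), so 10 ∣ N.

[⇐] This fails: take N = 60. Both 12 ∣ 60 and 10 ∣ 60, yet 60 is not a multiple of 120 (since 60 = 0·120 + 60), so 120 ∤ 60.

Only the forward implication holds.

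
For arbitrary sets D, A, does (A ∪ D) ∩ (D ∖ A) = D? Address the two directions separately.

The sets are not equal: only the forward inclusion holds.

(⊆) Let x ∈ (A ∪ D) ∩ (D ∖ A). Then x ∈ D and x ∉ A, from which x ∈ D.

(⊇) This inclusion fails. Take D = {1}, A = {1}; then 1 ∈ D but 1 ∉ (A ∪ D) ∩ (D ∖ A).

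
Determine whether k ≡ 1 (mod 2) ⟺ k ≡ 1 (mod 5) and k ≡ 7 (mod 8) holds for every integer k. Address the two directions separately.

(⇒) This fails: k = 1 gives 1 ≡ 1 (mod 2) but 1 ≡ 1 (mod 8), so the conjunction on the right does not hold.

(⇐) Conversely, if k ≡ 1 (mod 5) and k ≡ 7 (mod 8), then by the Chinese remainder theorem k ≡ 31 (mod 40). Since 31 ≡ 1 (mod 2) and 2 ∣ 40, we get k ≡ 1 (mod 2).

(⇒) fails; (⇐) holds.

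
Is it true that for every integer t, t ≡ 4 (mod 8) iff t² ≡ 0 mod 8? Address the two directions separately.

(⟹) Suppose t ≡ 4 (mod 8). Write t = 8j + 4. Then (8j + 4)² = 64j² + 64j + 16 = 8(8j² + 8j + 2) + 0, so t² ≡ 0 (mod 8).

(⟸) This fails: take t = 0. Then 0² = 0 ≡ 0 (mod 8), yet 0 ≡ 0 (mod 8), not 4.

Not equivalent: only (⇒) holds.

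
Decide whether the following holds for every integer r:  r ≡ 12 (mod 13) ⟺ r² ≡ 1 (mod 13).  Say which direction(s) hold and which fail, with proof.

Forward direction. Suppose r ≡ 12 (mod 13). Write r = 13j + 12. Then (13j + 12)² = 169j² + 312j + 144 = 13(13j² + 24j + 11) + 1, so r² ≡ 1 (mod 13).

Converse. This fails: take r = 1. Then 1² = 1 ≡ 1 (mod 13), yet 1 ≡ 1 (mod 13), not 12.

Only the forward direction holds.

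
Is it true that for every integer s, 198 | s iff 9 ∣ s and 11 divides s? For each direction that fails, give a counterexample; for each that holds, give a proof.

[⇒] If 198 ∣ s, write s = 198q. Since 198 = 22·9, s = 9·(22q), so 9 ∣ s; and since 198 = 18·11, s = 11·(18q), so 11 ∣ s.

[⇐] This fails: take s = 99. Both 9 ∣ 99 and 11 ∣ 99, yet 99 is not a multiple of 198 (since 99 = 0·198 + 99), so 198 ∤ 99.

The forward direction holds; the converse fails.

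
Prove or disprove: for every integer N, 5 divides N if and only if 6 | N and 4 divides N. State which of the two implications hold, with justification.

Neither implication holds.

(⇒) This fails: take N = 5. Certainly 5 ∣ 5, but 6 ∤ 5.

(⇐) This fails: take N = 12. Both 6 ∣ 12 and 4 ∣ 12, yet 12 is not a multiple of 5 (since 12 = 2·5 + 2), so 5 ∤ 12.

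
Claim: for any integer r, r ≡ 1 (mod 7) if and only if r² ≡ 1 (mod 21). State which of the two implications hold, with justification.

(⟹) This fails: take r = 15. Then 15 ≡ 1 (mod 7), but 15² = 225 ≡ 15 (mod 21), not 1.

(⟸) This fails: take r = 13. Then 13² = 169 ≡ 1 (mod 21), yet 13 ≡ 6 (mod 7), not 1.

Neither direction holds.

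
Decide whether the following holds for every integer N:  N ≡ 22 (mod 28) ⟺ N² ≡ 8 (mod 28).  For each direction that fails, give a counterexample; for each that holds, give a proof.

Only the forward implication holds.

(⇐) This fails: take N = 6. Then 6² = 36 ≡ 8 (mod 28), yet 6 ≡ 6 (mod 28), not 22.

(⇒) Suppose N ≡ 22 (mod 28). Write N = 28j + 22. Then (28j + 22)² = 784j² + 1232j + 484 = 28(28j² + 44j + 17) + 8, so N² ≡ 8 (mod 28).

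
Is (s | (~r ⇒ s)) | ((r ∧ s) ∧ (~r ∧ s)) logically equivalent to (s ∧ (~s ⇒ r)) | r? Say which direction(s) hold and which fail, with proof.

[⇒] Assume the antecedent. If s is true, (s ∧ (~s ⇒ r)) | r reduces to true regardless of the other variables. If s is false, the antecedent forces (s = F, r = T), and (s ∧ (~s ⇒ r)) | r holds there. Either way (s ∧ (~s ⇒ r)) | r holds.

[⇐] Assume the antecedent. If s is true, the consequent reduces to true regardless of the other variables. If s is false, the antecedent forces (s = F, r = T), and the consequent holds there. Either way the consequent holds.

Both directions hold; the statement is true.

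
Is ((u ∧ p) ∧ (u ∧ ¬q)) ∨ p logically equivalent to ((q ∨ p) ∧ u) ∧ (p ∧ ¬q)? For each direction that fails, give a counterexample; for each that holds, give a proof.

(→) This fails. Under p = T, q = F, u = F, the left side is true but the right side is false.

(←) Assume the antecedent. If p is true, ((u ∧ p) ∧ (u ∧ ¬q)) ∨ p reduces to true regardless of the other variables. If p is false, the antecedent cannot hold. Either way ((u ∧ p) ∧ (u ∧ ¬q)) ∨ p holds.

Not equivalent: only (⇐) holds.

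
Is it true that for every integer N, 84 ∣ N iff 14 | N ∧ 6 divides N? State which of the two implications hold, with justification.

(→) If 84 ∣ N, write N = 84q. Since 84 = 6·14, N = 14·(6q), so 14 ∣ N; and since 84 = 14·6, N = 6·(14q), so 6 ∣ N.

(←) This fails: take N = 42. Both 14 ∣ 42 and 6 ∣ 42, yet 42 is not a multiple of 84 (since 42 = 0·84 + 42), so 84 ∤ 42.

The forward direction holds; the converse fails.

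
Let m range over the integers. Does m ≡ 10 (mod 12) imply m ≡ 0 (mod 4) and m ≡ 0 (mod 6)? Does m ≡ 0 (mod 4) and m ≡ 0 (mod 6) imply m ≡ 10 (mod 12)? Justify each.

Neither direction holds.

(→) This fails: m = 10 gives 10 ≡ 10 (mod 12) but 10 ≡ 2 (mod 4), so the conjunction on the right does not hold.

(←) This fails: m = 0 satisfies both congruences on the right (0 ≡ 0 mod 4 and 0 ≡ 0 mod 6) yet 0 ≡ 0 (mod 12), not 10.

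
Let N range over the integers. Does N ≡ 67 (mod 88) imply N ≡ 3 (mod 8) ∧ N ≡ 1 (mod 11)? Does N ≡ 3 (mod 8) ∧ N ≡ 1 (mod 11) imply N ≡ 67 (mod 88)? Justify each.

(→) Suppose N ≡ 67 (mod 88); write N = 88j + 67. Since 8 ∣ 88, reducing mod 8 gives N ≡ 67 ≡ 3 (mod 8); since 11 ∣ 88, reducing mod 11 gives N ≡ 67 ≡ 1 (mod 11).

(←) Conversely, if N ≡ 3 (mod 8) and N ≡ 1 (mod 11), then by the Chinese remainder theorem N ≡ 67 (mod 88). This is exactly N ≡ 67 (mod 88).

Both directions hold.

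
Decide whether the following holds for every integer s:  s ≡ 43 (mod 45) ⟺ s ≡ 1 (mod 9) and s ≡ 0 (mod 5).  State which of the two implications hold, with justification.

Neither implication holds.

(⇒) This fails: s = 43 gives 43 ≡ 43 (mod 45) but 43 ≡ 7 (mod 9), so the conjunction on the right does not hold.

(⇐) This fails: s = 10 satisfies both congruences on the right (10 ≡ 1 mod 9 and 10 ≡ 0 mod 5) yet 10 ≡ 10 (mod 45), not 43.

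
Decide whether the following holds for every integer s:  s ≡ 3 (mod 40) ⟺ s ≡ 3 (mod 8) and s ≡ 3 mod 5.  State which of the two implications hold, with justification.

(⇐) If s ≡ 3 (mod 8) and s ≡ 3 (mod 5), then by the Chinese remainder theorem s ≡ 3 (mod 40). This is exactly s ≡ 3 (mod 40).

(⇒) Suppose s ≡ 3 (mod 40); write s = 40j + 3. Since 8 ∣ 40, reducing mod 8 gives s ≡ 3 (mod 8); since 5 ∣ 40, reducing mod 5 gives s ≡ 3 (mod 5).

Both directions hold; the statement is true.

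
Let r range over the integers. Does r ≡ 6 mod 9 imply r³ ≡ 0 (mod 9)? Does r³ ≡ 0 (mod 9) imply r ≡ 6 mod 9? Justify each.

Converse. This fails: take r = 0. Then 0³ = 0 ≡ 0 (mod 9), yet 0 ≡ 0 (mod 9), not 6.

Forward direction. Suppose r ≡ 6 mod 9. Write r = 9j + 6. Then (9j + 6)³ = 729j³ + 1458j² + 972j + 216 = 9(81j³ + 162j² + 108j + 24) + 0, so r³ ≡ 0 (mod 9).

(⇒) holds; (⇐) fails.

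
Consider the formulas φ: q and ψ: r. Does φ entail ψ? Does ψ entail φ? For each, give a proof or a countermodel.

Forward direction. This fails. Under q = T, r = F, the left side is true but the right side is false.

Converse. This fails. Under q = F, r = T, the left side is false but the right side is true.

(⇒) fails and (⇐) fails.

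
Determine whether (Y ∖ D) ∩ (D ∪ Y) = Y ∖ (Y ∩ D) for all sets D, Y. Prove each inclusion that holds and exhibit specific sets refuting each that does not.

Both inclusions hold; the sets are equal.

(⟸) Let x ∈ Y ∖ (Y ∩ D). Then x ∈ Y and x ∉ D, from which x ∈ (Y ∖ D) ∩ (D ∪ Y).

(⟹) Let x ∈ (Y ∖ D) ∩ (D ∪ Y). Then x ∈ Y and x ∉ D, from which x ∈ Y ∖ (Y ∩ D).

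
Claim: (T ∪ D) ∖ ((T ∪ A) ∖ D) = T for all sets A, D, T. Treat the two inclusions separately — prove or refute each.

(⊆) fails and (⊇) fails.

(⊆) This inclusion fails. Take A = ∅, D = {1}, T = ∅; then 1 ∈ (T ∪ D) ∖ ((T ∪ A) ∖ D) but 1 ∉ T.

(⊇) This inclusion fails. Take A = ∅, D = ∅, T = {1}; then 1 ∈ T but 1 ∉ (T ∪ D) ∖ ((T ∪ A) ∖ D).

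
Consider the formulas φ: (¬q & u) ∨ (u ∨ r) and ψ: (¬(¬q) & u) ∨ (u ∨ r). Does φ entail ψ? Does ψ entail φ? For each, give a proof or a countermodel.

(⟹) Assume the antecedent. If u is true, (¬(¬q) & u) ∨ (u ∨ r) reduces to true regardless of the other variables. If u is false, the antecedent forces (q = F, u = F, r = T) or (q = T, u = F, r = T), and (¬(¬q) & u) ∨ (u ∨ r) holds there. Either way (¬(¬q) & u) ∨ (u ∨ r) holds.

(⟸) Assume the antecedent. If u is true, (¬q & u) ∨ (u ∨ r) reduces to true regardless of the other variables. If u is false, the antecedent forces (q = F, u = F, r = T) or (q = T, u = F, r = T), and (¬q & u) ∨ (u ∨ r) holds there. Either way (¬q & u) ∨ (u ∨ r) holds.

Both directions hold; the statement is true.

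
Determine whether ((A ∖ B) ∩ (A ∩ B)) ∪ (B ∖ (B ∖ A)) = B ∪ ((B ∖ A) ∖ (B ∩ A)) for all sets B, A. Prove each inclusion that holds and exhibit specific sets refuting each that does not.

Reverse inclusion. This inclusion fails. Take B = {1}, A = ∅; then 1 ∈ B ∪ ((B ∖ A) ∖ (B ∩ A)) but 1 ∉ ((A ∖ B) ∩ (A ∩ B)) ∪ (B ∖ (B ∖ A)).

Forward inclusion. Let x ∈ ((A ∖ B) ∩ (A ∩ B)) ∪ (B ∖ (B ∖ A)). Then x ∈ B ∩ A, from which x ∈ B ∪ ((B ∖ A) ∖ (B ∩ A)).

(⊆) holds; (⊇) fails.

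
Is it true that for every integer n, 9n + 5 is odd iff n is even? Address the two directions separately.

(⇒) Suppose 9n + 5 is odd. Since 9 is odd, 9n and n have the same parity, so 9n + 5 ≡ n + 5 (mod 2). As 5 is odd, 9n + 5 is odd exactly when n is even. Thus n is even.

(⇐) Conversely, suppose n is even; write n = 2j. Then 9n + 5 = 9·(2j) + 5 = 2·9j + 5, which is odd.

The biconditional holds.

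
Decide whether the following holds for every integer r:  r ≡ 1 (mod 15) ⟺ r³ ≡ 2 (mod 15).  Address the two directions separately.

[⇒] This fails: take r = 1. Then 1 ≡ 1 (mod 15), but 1³ = 1 ≡ 1 (mod 15), not 2.

[⇐] This fails: take r = 8. Then 8³ = 512 ≡ 2 (mod 15), yet 8 ≡ 8 (mod 15), not 1.

Both directions fail.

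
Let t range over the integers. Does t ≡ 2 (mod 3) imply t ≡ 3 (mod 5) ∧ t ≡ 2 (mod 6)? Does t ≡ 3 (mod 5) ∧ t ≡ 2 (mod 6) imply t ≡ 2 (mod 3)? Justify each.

The forward direction fails; the converse holds.

(⇒) This fails: t = 2 gives 2 ≡ 2 (mod 3) but 2 ≡ 2 (mod 5), so the conjunction on the right does not hold.

(⇐) Conversely, if t ≡ 3 (mod 5) and t ≡ 2 (mod 6), then by the Chinese remainder theorem t ≡ 8 (mod 30). Since 8 ≡ 2 (mod 3) and 3 ∣ 30, we get t ≡ 2 (mod 3).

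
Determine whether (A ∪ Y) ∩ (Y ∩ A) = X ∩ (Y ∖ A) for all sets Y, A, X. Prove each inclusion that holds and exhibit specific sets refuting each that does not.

(⟹) This inclusion fails. Take Y = {1}, A = {1}, X = ∅; then 1 ∈ (A ∪ Y) ∩ (Y ∩ A) but 1 ∉ X ∩ (Y ∖ A).

(⟸) This inclusion fails. Take Y = {1}, A = ∅, X = {1}; then 1 ∈ X ∩ (Y ∖ A) but 1 ∉ (A ∪ Y) ∩ (Y ∩ A).

(⊆) fails and (⊇) fails.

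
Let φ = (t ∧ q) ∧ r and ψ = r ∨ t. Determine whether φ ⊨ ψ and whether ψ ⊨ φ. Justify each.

Not equivalent: only (⇒) holds.

(⇒) Assume the antecedent. If r is true, r ∨ t reduces to true regardless of the other variables. If r is false, the antecedent cannot hold. Either way r ∨ t holds.

(⇐) This fails. Under r = T, t = F, q = F, the left side is false but the right side is true.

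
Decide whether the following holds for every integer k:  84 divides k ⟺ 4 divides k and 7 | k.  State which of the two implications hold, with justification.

Only the forward direction holds.

(⟹) If 84 ∣ k, write k = 84q. Since 84 = 21·4, k = 4·(21q), so 4 ∣ k; and since 84 = 12·7, k = 7·(12q), so 7 ∣ k.

(⟸) This fails: take k = 28. Both 4 ∣ 28 and 7 ∣ 28, yet 28 is not a multiple of 84 (since 28 = 0·84 + 28), so 84 ∤ 28.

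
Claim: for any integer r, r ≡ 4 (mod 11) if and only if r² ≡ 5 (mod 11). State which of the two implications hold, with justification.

(→) Suppose r ≡ 4 (mod 11). Write r = 11j + 4. Then (11j + 4)² = 121j² + 88j + 16 = 11(11j² + 8j + 1) + 5, so r² ≡ 5 (mod 11).

(←) This fails: take r = 7. Then 7² = 49 ≡ 5 (mod 11), yet 7 ≡ 7 (mod 11), not 4.

Not equivalent: only (⇒) holds.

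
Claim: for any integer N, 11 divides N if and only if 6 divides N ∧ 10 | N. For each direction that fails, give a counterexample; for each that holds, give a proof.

(⟹) This fails: take N = 11. Certainly 11 ∣ 11, but 6 ∤ 11.

(⟸) This fails: take N = 30. Both 6 ∣ 30 and 10 ∣ 30, yet 30 is not a multiple of 11 (since 30 = 2·11 + 8), so 11 ∤ 30.

Both directions fail.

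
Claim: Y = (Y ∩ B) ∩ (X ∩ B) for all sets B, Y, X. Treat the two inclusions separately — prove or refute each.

(⟹) This inclusion fails. Take B = ∅, Y = {1}, X = ∅; then 1 ∈ Y but 1 ∉ (Y ∩ B) ∩ (X ∩ B).

(⟸) Let x ∈ (Y ∩ B) ∩ (X ∩ B). Then x ∈ B ∩ Y ∩ X, from which x ∈ Y.

The sets are not equal: only the reverse inclusion holds.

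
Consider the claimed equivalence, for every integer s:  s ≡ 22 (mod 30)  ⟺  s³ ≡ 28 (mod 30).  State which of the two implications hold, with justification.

Forward direction. Suppose s ≡ 22 (mod 30). Write s = 30j + 22. Then (30j + 22)³ = 27000j³ + 59400j² + 43560j + 10648 = 30(900j³ + 1980j² + 1452j + 354) + 28, so s³ ≡ 28 (mod 30).

Converse. Suppose s³ ≡ 28 (mod 30). The only residue r in {0, …, 29} with r³ ≡ 28 (mod 30) is r = 22, so s ≡ 22 (mod 30).

Both implications hold.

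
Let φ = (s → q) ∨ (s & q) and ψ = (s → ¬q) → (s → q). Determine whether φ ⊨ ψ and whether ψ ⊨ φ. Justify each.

Equivalent; both directions hold.

(⟹) Assume the antecedent. If q is true, (s → ¬q) → (s → q) reduces to true regardless of the other variables. If q is false, the antecedent forces (q = F, s = F), and (s → ¬q) → (s → q) holds there. Either way (s → ¬q) → (s → q) holds.

(⟸) Assume the antecedent. If q is true, (s → q) ∨ (s & q) reduces to true regardless of the other variables. If q is false, the antecedent forces (q = F, s = F), and (s → q) ∨ (s & q) holds there. Either way (s → q) ∨ (s & q) holds.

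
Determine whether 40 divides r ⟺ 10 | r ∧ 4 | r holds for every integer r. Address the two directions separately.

Only the forward direction holds.

Forward direction. If 40 ∣ r, write r = 40q. Since 40 = 4·10, r = 10·(4q), so 10 ∣ r; and since 40 = 10·4, r = 4·(10q), so 4 ∣ r.

Converse. This fails: take r = 20. Both 10 ∣ 20 and 4 ∣ 20, yet 20 is not a multiple of 40 (since 20 = 0·40 + 20), so 40 ∤ 20.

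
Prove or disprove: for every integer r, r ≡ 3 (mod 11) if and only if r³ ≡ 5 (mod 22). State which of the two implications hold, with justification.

Only the reverse direction holds.

Forward direction. This fails: take r = 14. Then 14 ≡ 3 (mod 11), but 14³ = 2744 ≡ 16 (mod 22), not 5.

Converse. The residues r modulo 22 with r³ ≡ 5 (mod 22) are exactly {3}, and each is ≡ 3 (mod 11).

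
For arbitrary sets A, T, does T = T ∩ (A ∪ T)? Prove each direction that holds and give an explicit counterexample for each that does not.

The two sets are equal.

(⊆) Let x ∈ T. Then either x ∈ T and x ∉ A; or x ∈ A ∩ T. In each case x ∈ T ∩ (A ∪ T), so T ⊆ T ∩ (A ∪ T).

(⊇) Let x ∈ T ∩ (A ∪ T). Then either x ∈ T and x ∉ A; or x ∈ A ∩ T. In each case x ∈ T, so T ∩ (A ∪ T) ⊆ T.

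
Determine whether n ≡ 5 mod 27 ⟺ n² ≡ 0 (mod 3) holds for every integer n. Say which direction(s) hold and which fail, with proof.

Neither implication holds.

Forward direction. This fails: take n = 5. Then 5 ≡ 5 (mod 27), but 5² = 25 ≡ 1 (mod 3), not 0.

Converse. This fails: take n = 0. Then 0² = 0 ≡ 0 (mod 3), yet 0 ≡ 0 (mod 27), not 5.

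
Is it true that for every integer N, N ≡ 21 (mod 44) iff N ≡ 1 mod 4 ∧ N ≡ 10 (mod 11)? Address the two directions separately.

The biconditional holds.

[⇒] Suppose N ≡ 21 (mod 44); write N = 44j + 21. Since 4 ∣ 44, reducing mod 4 gives N ≡ 21 ≡ 1 (mod 4); since 11 ∣ 44, reducing mod 11 gives N ≡ 21 ≡ 10 (mod 11).

[⇐] Conversely, if N ≡ 1 (mod 4) and N ≡ 10 (mod 11), then by the Chinese remainder theorem N ≡ 21 (mod 44). This is exactly N ≡ 21 (mod 44).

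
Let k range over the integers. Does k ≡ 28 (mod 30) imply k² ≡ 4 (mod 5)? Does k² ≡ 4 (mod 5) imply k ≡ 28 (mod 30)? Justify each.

(⟹) Suppose k ≡ 28 (mod 30). Then k² ≡ 28² = 784 (mod 30), and since 5 ∣ 30, also k² ≡ 4 (mod 5).

(⟸) This fails: take k = 2. Then 2² = 4 ≡ 4 (mod 5), yet 2 ≡ 2 (mod 30), not 28.

Only the forward implication holds.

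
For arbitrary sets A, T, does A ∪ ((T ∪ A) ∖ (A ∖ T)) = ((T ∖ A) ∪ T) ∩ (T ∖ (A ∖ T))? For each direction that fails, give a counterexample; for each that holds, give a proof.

(⊆) fails; (⊇) holds.

(⟹) This inclusion fails. Take A = {1}, T = ∅; then 1 ∈ A ∪ ((T ∪ A) ∖ (A ∖ T)) but 1 ∉ ((T ∖ A) ∪ T) ∩ (T ∖ (A ∖ T)).

(⟸) Let x ∈ ((T ∖ A) ∪ T) ∩ (T ∖ (A ∖ T)). Then either x ∈ T and x ∉ A; or x ∈ A ∩ T. In each case x ∈ A ∪ ((T ∪ A) ∖ (A ∖ T)), so ((T ∖ A) ∪ T) ∩ (T ∖ (A ∖ T)) ⊆ A ∪ ((T ∪ A) ∖ (A ∖ T)).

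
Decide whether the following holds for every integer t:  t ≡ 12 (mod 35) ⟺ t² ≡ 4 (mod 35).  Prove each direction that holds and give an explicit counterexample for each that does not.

(⇒) holds; (⇐) fails.

(⟹) Suppose t ≡ 12 (mod 35). Write t = 35j + 12. Then (35j + 12)² = 1225j² + 840j + 144 = 35(35j² + 24j + 4) + 4, so t² ≡ 4 (mod 35).

(⟸) This fails: take t = 2. Then 2² = 4 ≡ 4 (mod 35), yet 2 ≡ 2 (mod 35), not 12.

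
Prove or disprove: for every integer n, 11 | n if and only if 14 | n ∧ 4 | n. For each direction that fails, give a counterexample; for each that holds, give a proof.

[⇒] This fails: take n = 11. Certainly 11 ∣ 11, but 14 ∤ 11.

[⇐] This fails: take n = 28. Both 14 ∣ 28 and 4 ∣ 28, yet 28 is not a multiple of 11 (since 28 = 2·11 + 6), so 11 ∤ 28.

(⇒) fails and (⇐) fails.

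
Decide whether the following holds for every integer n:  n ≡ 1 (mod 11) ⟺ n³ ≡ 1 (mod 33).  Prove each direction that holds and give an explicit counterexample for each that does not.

[⇐] The residues r modulo 33 with r³ ≡ 1 (mod 33) are exactly {1}, and each is ≡ 1 (mod 11).

[⇒] This fails: take n = 12. Then 12 ≡ 1 (mod 11), but 12³ = 1728 ≡ 12 (mod 33), not 1.

(⇒) fails; (⇐) holds.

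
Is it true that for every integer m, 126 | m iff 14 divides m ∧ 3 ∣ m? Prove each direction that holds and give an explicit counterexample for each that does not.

(→) If 126 ∣ m, write m = 126q. Since 126 = 9·14, m = 14·(9q), so 14 ∣ m; and since 126 = 42·3, m = 3·(42q), so 3 ∣ m.

(←) This fails: take m = 42. Both 14 ∣ 42 and 3 ∣ 42, yet 42 is not a multiple of 126 (since 42 = 0·126 + 42), so 126 ∤ 42.

The forward direction holds; the converse fails.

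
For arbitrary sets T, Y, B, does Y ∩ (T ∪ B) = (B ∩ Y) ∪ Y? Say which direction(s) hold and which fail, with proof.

(⊇) This inclusion fails. Take T = ∅, Y = {1}, B = ∅; then 1 ∈ (B ∩ Y) ∪ Y but 1 ∉ Y ∩ (T ∪ B).

(⊆) Let x ∈ Y ∩ (T ∪ B). Then either x ∈ T ∩ Y and x ∉ B; or x ∈ Y ∩ B and x ∉ T; or x ∈ T ∩ Y ∩ B. In each case x ∈ (B ∩ Y) ∪ Y, so Y ∩ (T ∪ B) ⊆ (B ∩ Y) ∪ Y.

Only the forward inclusion holds.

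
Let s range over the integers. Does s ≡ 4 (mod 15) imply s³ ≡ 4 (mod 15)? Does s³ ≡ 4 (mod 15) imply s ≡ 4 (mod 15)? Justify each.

Both directions hold.

(⇒) Suppose s ≡ 4 (mod 15). Write s = 15j + 4. Then (15j + 4)³ = 3375j³ + 2700j² + 720j + 64 = 15(225j³ + 180j² + 48j + 4) + 4, so s³ ≡ 4 (mod 15).

(⇐) Conversely, suppose s³ ≡ 4 (mod 15). The only residue r in {0, …, 14} with r³ ≡ 4 (mod 15) is r = 4, so s ≡ 4 (mod 15).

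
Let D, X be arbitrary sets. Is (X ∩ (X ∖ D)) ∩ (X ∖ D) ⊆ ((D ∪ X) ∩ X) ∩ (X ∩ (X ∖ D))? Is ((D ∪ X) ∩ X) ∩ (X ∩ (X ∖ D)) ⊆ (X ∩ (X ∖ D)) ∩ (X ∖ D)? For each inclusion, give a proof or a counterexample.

The two sets are equal.

Forward inclusion. Let x ∈ (X ∩ (X ∖ D)) ∩ (X ∖ D). Then x ∈ X and x ∉ D, from which x ∈ ((D ∪ X) ∩ X) ∩ (X ∩ (X ∖ D)).

Reverse inclusion. Let x ∈ ((D ∪ X) ∩ X) ∩ (X ∩ (X ∖ D)). Then x ∈ X and x ∉ D, from which x ∈ (X ∩ (X ∖ D)) ∩ (X ∖ D).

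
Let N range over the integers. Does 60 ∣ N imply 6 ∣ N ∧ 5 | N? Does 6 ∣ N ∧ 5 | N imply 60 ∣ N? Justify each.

Only the forward implication holds.

(→) If 60 ∣ N, write N = 60q. Since 60 = 10·6, N = 6·(10q), so 6 ∣ N; and since 60 = 12·5, N = 5·(12q), so 5 ∣ N.

(←) This fails: take N = 30. Both 6 ∣ 30 and 5 ∣ 30, yet 30 is not a multiple of 60 (since 30 = 0·60 + 30), so 60 ∤ 30.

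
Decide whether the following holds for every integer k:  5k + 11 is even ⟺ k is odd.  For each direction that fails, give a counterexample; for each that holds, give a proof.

(←) Suppose k is odd; write k = 2j + 1. Then 5k + 11 = 5·(2j + 1) + 11 = 2·5j + 16, which is even.

(→) Suppose 5k + 11 is even. Since 5 is odd, 5k and k have the same parity, so 5k + 11 ≡ k + 11 (mod 2). As 11 is odd, 5k + 11 is even exactly when k is odd. Thus k is odd.

The biconditional holds.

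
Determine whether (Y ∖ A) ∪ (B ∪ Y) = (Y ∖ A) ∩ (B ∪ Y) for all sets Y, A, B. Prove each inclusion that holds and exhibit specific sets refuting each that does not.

The sets are not equal: only the reverse inclusion holds.

(⊇) Let x ∈ (Y ∖ A) ∩ (B ∪ Y). Then either x ∈ Y and x ∉ A, B; or x ∈ Y ∩ B and x ∉ A. In each case x ∈ (Y ∖ A) ∪ (B ∪ Y), so (Y ∖ A) ∩ (B ∪ Y) ⊆ (Y ∖ A) ∪ (B ∪ Y).

(⊆) This inclusion fails. Take Y = {1}, A = {1}, B = ∅; then 1 ∈ (Y ∖ A) ∪ (B ∪ Y) but 1 ∉ (Y ∖ A) ∩ (B ∪ Y).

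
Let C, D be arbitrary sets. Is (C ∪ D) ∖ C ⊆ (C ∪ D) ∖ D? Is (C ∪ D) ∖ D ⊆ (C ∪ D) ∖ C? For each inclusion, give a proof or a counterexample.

Both inclusions fail.

(⊆) This inclusion fails. Take C = ∅, D = {1}; then 1 ∈ (C ∪ D) ∖ C but 1 ∉ (C ∪ D) ∖ D.

(⊇) This inclusion fails. Take C = {1}, D = ∅; then 1 ∈ (C ∪ D) ∖ D but 1 ∉ (C ∪ D) ∖ C.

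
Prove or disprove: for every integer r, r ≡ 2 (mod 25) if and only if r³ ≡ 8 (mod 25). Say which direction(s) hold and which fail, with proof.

The biconditional holds.

Forward direction. Suppose r ≡ 2 (mod 25). Write r = 25j + 2. Then (25j + 2)³ = 15625j³ + 3750j² + 300j + 8 = 25(625j³ + 150j² + 12j) + 8, so r³ ≡ 8 (mod 25).

Converse. Suppose r³ ≡ 8 (mod 25). The only residue r in {0, …, 24} with r³ ≡ 8 (mod 25) is r = 2, so r ≡ 2 (mod 25).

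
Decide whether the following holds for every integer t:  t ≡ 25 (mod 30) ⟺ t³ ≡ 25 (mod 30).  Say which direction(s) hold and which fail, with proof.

(⟹) Suppose t ≡ 25 (mod 30). Write t = 30j + 25. Then (30j + 25)³ = 27000j³ + 67500j² + 56250j + 15625 = 30(900j³ + 2250j² + 1875j + 520) + 25, so t³ ≡ 25 (mod 30).

(⟸) Conversely, suppose t³ ≡ 25 (mod 30). The only residue r in {0, …, 29} with r³ ≡ 25 (mod 30) is r = 25, so t ≡ 25 (mod 30).

Both directions hold.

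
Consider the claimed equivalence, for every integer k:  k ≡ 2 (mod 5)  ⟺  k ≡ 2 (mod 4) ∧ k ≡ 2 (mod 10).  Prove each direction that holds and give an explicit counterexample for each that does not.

The forward direction fails; the converse holds.

Forward direction. This fails: k = 17 gives 17 ≡ 2 (mod 5) but 17 ≡ 1 (mod 4), so the conjunction on the right does not hold.

Converse. If k ≡ 2 (mod 4) and k ≡ 2 (mod 10), then by the Chinese remainder theorem k ≡ 2 (mod 20). Since 2 ≡ 2 (mod 5) and 5 ∣ 20, we get k ≡ 2 (mod 5).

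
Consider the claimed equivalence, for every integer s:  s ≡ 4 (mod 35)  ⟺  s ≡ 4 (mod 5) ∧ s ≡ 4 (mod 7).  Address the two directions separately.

Both directions hold.

(←) If s ≡ 4 (mod 5) and s ≡ 4 (mod 7), then by the Chinese remainder theorem s ≡ 4 (mod 35). This is exactly s ≡ 4 (mod 35).

(→) Suppose s ≡ 4 (mod 35); write s = 35j + 4. Since 5 ∣ 35, reducing mod 5 gives s ≡ 4 (mod 5); since 7 ∣ 35, reducing mod 7 gives s ≡ 4 (mod 7).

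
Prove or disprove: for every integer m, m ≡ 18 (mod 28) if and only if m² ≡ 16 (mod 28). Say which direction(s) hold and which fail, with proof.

Forward direction. Suppose m ≡ 18 (mod 28). Write m = 28j + 18. Then (28j + 18)² = 784j² + 1008j + 324 = 28(28j² + 36j + 11) + 16, so m² ≡ 16 (mod 28).

Converse. This fails: take m = 4. Then 4² = 16 ≡ 16 (mod 28), yet 4 ≡ 4 (mod 28), not 18.

Only the forward direction holds.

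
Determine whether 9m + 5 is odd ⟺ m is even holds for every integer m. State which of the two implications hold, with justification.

Both directions hold.

(⟸) Suppose m is even; write m = 2j. Then 9m + 5 = 9·(2j) + 5 = 2·9j + 5, which is odd.

(⟹) Suppose 9m + 5 is odd. Since 9 is odd, 9m and m have the same parity, so 9m + 5 ≡ m + 5 (mod 2). As 5 is odd, 9m + 5 is odd exactly when m is even. Thus m is even.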